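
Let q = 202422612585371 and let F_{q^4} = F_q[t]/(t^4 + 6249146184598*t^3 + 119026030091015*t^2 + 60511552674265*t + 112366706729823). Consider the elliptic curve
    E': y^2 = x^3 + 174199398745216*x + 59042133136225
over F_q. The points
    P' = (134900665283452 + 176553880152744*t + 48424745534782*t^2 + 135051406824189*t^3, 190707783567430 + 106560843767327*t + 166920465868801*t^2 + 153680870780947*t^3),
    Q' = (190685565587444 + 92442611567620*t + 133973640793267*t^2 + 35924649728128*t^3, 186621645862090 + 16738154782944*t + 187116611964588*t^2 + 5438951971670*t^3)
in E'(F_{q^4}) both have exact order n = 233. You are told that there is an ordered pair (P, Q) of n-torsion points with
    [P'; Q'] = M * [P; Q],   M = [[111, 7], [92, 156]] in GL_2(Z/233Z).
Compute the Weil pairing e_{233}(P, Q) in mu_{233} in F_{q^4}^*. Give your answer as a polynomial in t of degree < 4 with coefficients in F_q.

65925955711931 + 179530453730395*t + 55106973218778*t^2 + 8328072376614*t^3

e_{233}(aP+bQ,cP+dQ) = e_{233}(P,Q)^(ad-bc); with (a,b,c,d)=(111,7,92,156) this gives the det-233 law.
Hence e(P,Q) = e(P',Q')^{56} where 56 = 129^{-1} mod 233.
Build f_{233,P'} and f_{233,Q'} via the 8-bit ladder of 233=11101001_2; evaluate at shifted divisors; quotient in F_{202422612585371^4}.
e_{233}(P',Q') = 120603242930314 + 59613496704899*t + 70263157293951*t^2 + 134624633530623*t^3.
(120603242930314 + 59613496704899*t + 70263157293951*t^2 + 134624633530623*t^3)^{56} mod (202422612585371,f) = 65925955711931 + 179530453730395*t + 55106973218778*t^2 + 8328072376614*t^3.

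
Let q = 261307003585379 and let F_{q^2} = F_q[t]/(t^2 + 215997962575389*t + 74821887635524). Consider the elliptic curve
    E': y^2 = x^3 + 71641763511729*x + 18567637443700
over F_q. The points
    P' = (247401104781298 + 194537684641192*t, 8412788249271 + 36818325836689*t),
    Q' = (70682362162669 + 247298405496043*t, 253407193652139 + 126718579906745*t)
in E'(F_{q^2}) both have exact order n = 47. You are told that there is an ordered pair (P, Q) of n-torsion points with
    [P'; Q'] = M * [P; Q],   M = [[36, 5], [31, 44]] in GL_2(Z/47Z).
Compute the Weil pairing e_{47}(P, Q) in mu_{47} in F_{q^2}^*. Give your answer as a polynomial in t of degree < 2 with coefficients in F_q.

Since e_{47}(P,P)=e_{47}(Q,Q)=1 and e_{47}(Q,P)=e_{47}(P,Q)^{-1}, expanding e_{47}(36*P + 5*Q,31*P + 44*Q) leaves e(P,Q)^det(M).
Hence e(P,Q) = e(P',Q')^{5} where 5 = 19^{-1} mod 47.
Run Miller on y^2=x^3+71641763511729*x+18567637443700 over F_{261307003585379}: ladder 101111 (6 bits); e = f_P(D_Q)/f_Q(D_P).
So e_{47}(P',Q') = 122888113684375 + 10761418820703*t.
e_{47}(P,Q) = (122888113684375 + 10761418820703*t)^{5} = 242510783922400 + 50497815069852*t.

242510783922400 + 50497815069852*t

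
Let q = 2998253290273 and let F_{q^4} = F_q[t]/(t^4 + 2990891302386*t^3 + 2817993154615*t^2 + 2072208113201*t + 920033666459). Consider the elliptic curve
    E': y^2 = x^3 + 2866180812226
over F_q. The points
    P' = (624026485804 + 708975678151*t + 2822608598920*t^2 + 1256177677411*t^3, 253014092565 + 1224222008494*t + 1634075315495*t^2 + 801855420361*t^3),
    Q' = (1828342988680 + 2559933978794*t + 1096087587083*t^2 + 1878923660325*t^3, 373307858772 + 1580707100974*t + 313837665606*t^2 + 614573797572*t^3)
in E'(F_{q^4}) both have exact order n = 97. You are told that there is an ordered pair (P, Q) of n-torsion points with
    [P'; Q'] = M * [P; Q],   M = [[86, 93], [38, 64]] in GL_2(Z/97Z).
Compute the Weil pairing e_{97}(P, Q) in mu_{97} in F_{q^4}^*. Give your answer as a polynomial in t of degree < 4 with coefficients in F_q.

1167278413742 + 737372359568*t + 1580899790231*t^2 + 2121361651359*t^3

e_{97}(aP+bQ,cP+dQ) = e_{97}(P,Q)^(ad-bc); with (a,b,c,d)=(86,93,38,64) this gives the det-97 law.
So e_{97}(P,Q) = e_{97}(P',Q')^{55}, since 30*55 = 1 mod 97.
7-bit Miller (1100001) on E'/F_{2998253290273} with a'=0, b'=2866180812226: accumulate tangent/chord ratios at Q'+S and P'+S'.
f_P(D_Q)/f_Q(D_P) = 2162888312794 + 719412366682*t + 1940013719943*t^2 + 236341289951*t^3.
(2162888312794 + 719412366682*t + 1940013719943*t^2 + 236341289951*t^3)^{55} mod (2998253290273,f) = 1167278413742 + 737372359568*t + 1580899790231*t^2 + 2121361651359*t^3.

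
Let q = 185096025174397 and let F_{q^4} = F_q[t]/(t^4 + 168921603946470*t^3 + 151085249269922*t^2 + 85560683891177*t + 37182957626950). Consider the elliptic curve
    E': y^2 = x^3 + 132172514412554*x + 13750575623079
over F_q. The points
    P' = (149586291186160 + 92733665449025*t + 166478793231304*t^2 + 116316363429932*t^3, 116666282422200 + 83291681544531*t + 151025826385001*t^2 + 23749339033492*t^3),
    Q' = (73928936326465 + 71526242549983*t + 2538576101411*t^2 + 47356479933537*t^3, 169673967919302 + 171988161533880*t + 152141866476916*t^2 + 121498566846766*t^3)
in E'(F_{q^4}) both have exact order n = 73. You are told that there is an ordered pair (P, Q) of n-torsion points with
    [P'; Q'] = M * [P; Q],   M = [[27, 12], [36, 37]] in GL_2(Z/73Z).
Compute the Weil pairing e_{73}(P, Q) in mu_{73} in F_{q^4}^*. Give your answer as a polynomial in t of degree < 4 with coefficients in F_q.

162095958803794 + 889028173671*t + 163648951719612*t^2 + 59311946461302*t^3

e_{73}(aP+bQ,cP+dQ) = e_{73}(P,Q)^(ad-bc); with (a,b,c,d)=(27,12,36,37) this gives the det-73 law.
Hence e(P,Q) = e(P',Q')^{30} where 30 = 56^{-1} mod 73.
n = 73 = (1001001)_2 (7 bits, wt 3); accumulate f_{73,P'}(Q'+S)/f_{73,P'}(S) along the 6-step ladder.
e_{73}(P',Q') = 130290496621661 + 153060015121911*t + 9854860039273*t^2 + 39209081328824*t^3.
(130290496621661 + 153060015121911*t + 9854860039273*t^2 + 39209081328824*t^3)^{30} mod (185096025174397,f) = 162095958803794 + 889028173671*t + 163648951719612*t^2 + 59311946461302*t^3.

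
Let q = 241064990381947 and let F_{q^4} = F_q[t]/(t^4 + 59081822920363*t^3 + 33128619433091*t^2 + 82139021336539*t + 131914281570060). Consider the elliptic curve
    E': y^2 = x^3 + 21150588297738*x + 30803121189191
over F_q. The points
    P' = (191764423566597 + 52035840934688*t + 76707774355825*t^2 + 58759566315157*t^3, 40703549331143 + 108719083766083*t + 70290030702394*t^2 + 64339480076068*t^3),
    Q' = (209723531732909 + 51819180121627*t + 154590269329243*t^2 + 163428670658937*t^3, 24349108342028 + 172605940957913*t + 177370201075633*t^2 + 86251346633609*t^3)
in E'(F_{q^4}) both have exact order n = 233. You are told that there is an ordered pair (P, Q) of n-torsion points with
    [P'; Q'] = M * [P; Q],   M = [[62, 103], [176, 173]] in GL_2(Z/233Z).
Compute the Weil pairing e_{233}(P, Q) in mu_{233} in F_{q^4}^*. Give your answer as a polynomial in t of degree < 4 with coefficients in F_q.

202143717016128 + 227924463653426*t + 71716570211617*t^2 + 65890293533243*t^3

The 233-Weil pairing on E[233] over F_{241064990381947} is alternating-bilinear: e_{233}(P',Q') = e_{233}(P,Q)^det(M).
Inverting 54 mod 233: 82. Thus e_{233}(P,Q) = e(P',Q')^{82}.
n = 233 = (11101001)_2 (8 bits, wt 5); accumulate f_{233,P'}(Q'+S)/f_{233,P'}(S) along the 7-step ladder.
f_P(D_Q)/f_Q(D_P) = 220079647740215 + 218635548170568*t + 187356628290722*t^2 + 165506298084552*t^3.
e_{233}(P,Q) = (220079647740215 + 218635548170568*t + 187356628290722*t^2 + 165506298084552*t^3)^{82} = 202143717016128 + 227924463653426*t + 71716570211617*t^2 + 65890293533243*t^3.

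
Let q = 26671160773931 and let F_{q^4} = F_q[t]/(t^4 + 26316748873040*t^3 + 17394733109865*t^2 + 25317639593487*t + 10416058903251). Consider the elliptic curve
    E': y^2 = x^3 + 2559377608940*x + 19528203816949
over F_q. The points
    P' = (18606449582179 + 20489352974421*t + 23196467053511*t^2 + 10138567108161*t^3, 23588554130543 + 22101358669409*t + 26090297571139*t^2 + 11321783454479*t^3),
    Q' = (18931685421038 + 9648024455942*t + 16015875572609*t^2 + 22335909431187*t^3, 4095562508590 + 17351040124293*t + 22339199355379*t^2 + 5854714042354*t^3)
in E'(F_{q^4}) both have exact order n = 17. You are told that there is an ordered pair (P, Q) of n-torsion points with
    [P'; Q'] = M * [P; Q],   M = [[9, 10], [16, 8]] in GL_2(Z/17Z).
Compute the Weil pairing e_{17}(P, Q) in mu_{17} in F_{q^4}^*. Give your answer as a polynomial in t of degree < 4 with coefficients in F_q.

The 17-Weil pairing on E[17] over F_{26671160773931} is alternating-bilinear: e_{17}(P',Q') = e_{17}(P,Q)^det(M).
Inverting 14 mod 17: 11. Thus e_{17}(P,Q) = e(P',Q')^{11}.
Miller loop for e_{17} over F_{26671160773931^4}: bits of 17 = 10001; 4 double steps + 1 add steps, l/v at each.
So e_{17}(P',Q') = 154222114253 + 9629086502829*t + 14373856009097*t^2 + 24414959935665*t^3.
(154222114253 + 9629086502829*t + 14373856009097*t^2 + 24414959935665*t^3)^{11} mod (26671160773931,f) = 9170837730916 + 6892674003909*t + 23819426516513*t^2 + 21485291987149*t^3.

9170837730916 + 6892674003909*t + 23819426516513*t^2 + 21485291987149*t^3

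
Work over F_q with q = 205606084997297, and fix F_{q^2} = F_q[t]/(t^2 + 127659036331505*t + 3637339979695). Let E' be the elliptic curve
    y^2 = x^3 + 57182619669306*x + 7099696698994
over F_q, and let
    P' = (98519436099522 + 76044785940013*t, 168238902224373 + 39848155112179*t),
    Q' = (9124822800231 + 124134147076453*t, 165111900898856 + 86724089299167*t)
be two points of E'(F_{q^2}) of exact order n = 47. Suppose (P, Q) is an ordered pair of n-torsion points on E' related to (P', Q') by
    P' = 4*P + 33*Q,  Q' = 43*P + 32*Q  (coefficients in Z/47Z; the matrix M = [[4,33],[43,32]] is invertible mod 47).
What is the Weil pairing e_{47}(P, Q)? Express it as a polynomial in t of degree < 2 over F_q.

59347233368415 + 105075989915864*t

Since e_{47}(P,P)=e_{47}(Q,Q)=1 and e_{47}(Q,P)=e_{47}(P,Q)^{-1}, expanding e_{47}(4*P + 33*Q,43*P + 32*Q) leaves e(P,Q)^det(M).
Hence e(P,Q) = e(P',Q')^{32} where 32 = 25^{-1} mod 47.
Miller loop for e_{47} over F_{205606084997297^2}: bits of 47 = 101111; 5 double steps + 4 add steps, l/v at each.
f_P(D_Q)/f_Q(D_P) = 80809668084422 + 145893454075471*t.
Raise to 32: e(P,Q) = 59347233368415 + 105075989915864*t in mu_{47}.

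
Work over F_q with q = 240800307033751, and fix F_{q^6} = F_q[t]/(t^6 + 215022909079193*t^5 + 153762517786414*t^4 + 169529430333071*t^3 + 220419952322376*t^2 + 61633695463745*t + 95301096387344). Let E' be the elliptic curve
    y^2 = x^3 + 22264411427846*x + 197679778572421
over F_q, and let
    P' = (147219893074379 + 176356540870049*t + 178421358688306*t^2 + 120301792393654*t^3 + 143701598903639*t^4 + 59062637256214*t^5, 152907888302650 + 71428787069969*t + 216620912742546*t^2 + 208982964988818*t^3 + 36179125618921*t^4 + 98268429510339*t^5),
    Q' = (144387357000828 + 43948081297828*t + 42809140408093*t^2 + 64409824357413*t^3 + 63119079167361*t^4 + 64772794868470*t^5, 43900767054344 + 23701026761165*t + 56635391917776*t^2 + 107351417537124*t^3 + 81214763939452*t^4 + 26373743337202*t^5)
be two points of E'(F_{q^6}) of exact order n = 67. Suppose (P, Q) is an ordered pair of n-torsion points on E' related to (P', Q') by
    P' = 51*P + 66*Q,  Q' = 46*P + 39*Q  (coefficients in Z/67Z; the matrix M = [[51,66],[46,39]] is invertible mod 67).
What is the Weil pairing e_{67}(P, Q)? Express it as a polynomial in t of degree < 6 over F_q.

Under M = [[51,66],[46,39]] in GL_2(Z/67), e_{67}(P',Q') = e_{67}(P,Q)^(51*39-66*46 mod 67).
51*39 - 66*46 = -1047; reduced mod 67: det = 25, inverse 59.
Build f_{67,P'} and f_{67,Q'} via the 7-bit ladder of 67=1000011_2; evaluate at shifted divisors; quotient in F_{240800307033751^6}.
Miller gives e_{67}(P',Q') = 11643623687313 + 11040195531315*t + 237134834431292*t^2 + 85856058131042*t^3 + 105767494323061*t^4 + 29809945382657*t^5 in F_{240800307033751^6}.
Finally e_{67}(P,Q) = 137505824379685 + 194530866056619*t + 99009683749584*t^2 + 130563418690026*t^3 + 132345844463593*t^4 + 201353475361245*t^5.

137505824379685 + 194530866056619*t + 99009683749584*t^2 + 130563418690026*t^3 + 132345844463593*t^4 + 201353475361245*t^5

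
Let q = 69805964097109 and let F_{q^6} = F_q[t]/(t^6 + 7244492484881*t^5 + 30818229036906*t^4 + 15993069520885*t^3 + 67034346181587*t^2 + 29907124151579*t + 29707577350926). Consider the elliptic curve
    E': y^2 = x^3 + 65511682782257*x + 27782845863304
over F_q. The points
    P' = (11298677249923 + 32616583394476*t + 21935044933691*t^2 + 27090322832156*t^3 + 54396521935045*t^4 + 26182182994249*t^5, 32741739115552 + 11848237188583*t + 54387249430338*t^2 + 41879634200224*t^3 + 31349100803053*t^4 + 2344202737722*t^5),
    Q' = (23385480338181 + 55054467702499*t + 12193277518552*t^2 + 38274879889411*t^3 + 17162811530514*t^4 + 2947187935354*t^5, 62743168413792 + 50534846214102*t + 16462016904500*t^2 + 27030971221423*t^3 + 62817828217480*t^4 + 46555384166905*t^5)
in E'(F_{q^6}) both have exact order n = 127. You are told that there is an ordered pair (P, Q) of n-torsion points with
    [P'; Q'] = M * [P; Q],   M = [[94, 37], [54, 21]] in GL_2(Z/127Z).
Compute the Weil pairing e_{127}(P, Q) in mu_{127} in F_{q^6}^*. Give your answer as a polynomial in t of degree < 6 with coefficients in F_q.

47932311271247 + 68660601771891*t + 6768986003959*t^2 + 9420740939433*t^3 + 40393545275921*t^4 + 37810503145070*t^5

The 127-Weil pairing on E[127] over F_{69805964097109} is alternating-bilinear: e_{127}(P',Q') = e_{127}(P,Q)^det(M).
Hence e(P,Q) = e(P',Q')^{37} where 37 = 103^{-1} mod 127.
n = 127 = (1111111)_2 (7 bits, wt 7); accumulate f_{127,P'}(Q'+S)/f_{127,P'}(S) along the 6-step ladder.
Result: e(P',Q') = 53312319219599 + 2272325185082*t + 49757141110638*t^2 + 33441230687099*t^3 + 2165962196185*t^4 + 60488285743305*t^5.
Raise to 37: e(P,Q) = 47932311271247 + 68660601771891*t + 6768986003959*t^2 + 9420740939433*t^3 + 40393545275921*t^4 + 37810503145070*t^5 in mu_{127}.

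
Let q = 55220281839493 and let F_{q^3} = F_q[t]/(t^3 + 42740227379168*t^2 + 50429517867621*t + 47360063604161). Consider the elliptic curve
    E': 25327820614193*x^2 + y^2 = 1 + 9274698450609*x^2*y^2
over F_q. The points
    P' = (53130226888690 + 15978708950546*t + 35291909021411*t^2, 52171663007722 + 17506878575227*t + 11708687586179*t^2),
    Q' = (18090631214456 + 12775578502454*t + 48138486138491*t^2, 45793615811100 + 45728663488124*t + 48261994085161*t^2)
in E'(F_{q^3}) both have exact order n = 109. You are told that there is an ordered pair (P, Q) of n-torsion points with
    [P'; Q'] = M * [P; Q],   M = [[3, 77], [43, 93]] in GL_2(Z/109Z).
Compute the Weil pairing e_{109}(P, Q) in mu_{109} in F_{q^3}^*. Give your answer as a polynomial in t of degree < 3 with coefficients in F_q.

7017671305690 + 45420215432754*t + 37292510951082*t^2

e_{109}(aP+bQ,cP+dQ) = e_{109}(P,Q)^(ad-bc); with (a,b,c,d)=(3,77,43,93) this gives the det-109 law.
So e_{109}(P,Q) = e_{109}(P',Q')^{60}, since 20*60 = 1 mod 109.
Edwards a_E,d_E -> Montgomery A=53738887525519,B=30953370629749 -> Weierstrass 36252896337793,18602988257289 via alpha=42580607737129,beta=4013280540896.
Miller loop for e_{109} over F_{55220281839493^3}: bits of 109 = 1101101; 6 double steps + 4 add steps, l/v at each.
e_{109}(P',Q') = 4663060426840 + 9503455775638*t + 24448205989198*t^2.
(4663060426840 + 9503455775638*t + 24448205989198*t^2)^{60} mod (55220281839493,f) = 7017671305690 + 45420215432754*t + 37292510951082*t^2.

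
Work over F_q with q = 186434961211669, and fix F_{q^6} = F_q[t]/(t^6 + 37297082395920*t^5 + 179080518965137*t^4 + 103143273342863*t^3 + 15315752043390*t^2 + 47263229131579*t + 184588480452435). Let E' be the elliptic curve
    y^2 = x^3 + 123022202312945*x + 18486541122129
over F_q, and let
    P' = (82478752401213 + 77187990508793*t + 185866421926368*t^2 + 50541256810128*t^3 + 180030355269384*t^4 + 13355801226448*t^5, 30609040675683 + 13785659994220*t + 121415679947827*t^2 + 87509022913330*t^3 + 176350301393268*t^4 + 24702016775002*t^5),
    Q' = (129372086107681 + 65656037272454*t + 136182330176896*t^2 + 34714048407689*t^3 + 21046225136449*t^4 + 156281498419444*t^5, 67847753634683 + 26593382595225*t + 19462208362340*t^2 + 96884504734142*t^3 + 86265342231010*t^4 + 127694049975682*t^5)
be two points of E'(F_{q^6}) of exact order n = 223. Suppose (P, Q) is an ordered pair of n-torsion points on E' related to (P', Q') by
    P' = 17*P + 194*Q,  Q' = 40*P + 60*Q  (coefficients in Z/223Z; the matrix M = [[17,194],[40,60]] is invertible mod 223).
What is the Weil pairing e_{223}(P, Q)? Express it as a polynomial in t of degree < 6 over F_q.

e_{223}(aP+bQ,cP+dQ) = e_{223}(P,Q)^(ad-bc); with (a,b,c,d)=(17,194,40,60) this gives the det-223 law.
det(M) mod 223 = 173; its inverse in (Z/223)^* is 165 (check: 173*165 mod 223 = 1).
8-bit Miller (11011111) on E'/F_{186434961211669} with a'=123022202312945, b'=18486541122129: accumulate tangent/chord ratios at Q'+S and P'+S'.
Result: e(P',Q') = 157421876051471 + 134925274126390*t + 104394526786804*t^2 + 29489745548542*t^3 + 122451542453351*t^4 + 159564386892540*t^5.
Hence e(P,Q) = 127171958426738 + 127623512603938*t + 30419310483363*t^2 + 26216159192891*t^3 + 6769402106588*t^4 + 184970960186659*t^5 in F_{186434961211669^6}^*.

127171958426738 + 127623512603938*t + 30419310483363*t^2 + 26216159192891*t^3 + 6769402106588*t^4 + 184970960186659*t^5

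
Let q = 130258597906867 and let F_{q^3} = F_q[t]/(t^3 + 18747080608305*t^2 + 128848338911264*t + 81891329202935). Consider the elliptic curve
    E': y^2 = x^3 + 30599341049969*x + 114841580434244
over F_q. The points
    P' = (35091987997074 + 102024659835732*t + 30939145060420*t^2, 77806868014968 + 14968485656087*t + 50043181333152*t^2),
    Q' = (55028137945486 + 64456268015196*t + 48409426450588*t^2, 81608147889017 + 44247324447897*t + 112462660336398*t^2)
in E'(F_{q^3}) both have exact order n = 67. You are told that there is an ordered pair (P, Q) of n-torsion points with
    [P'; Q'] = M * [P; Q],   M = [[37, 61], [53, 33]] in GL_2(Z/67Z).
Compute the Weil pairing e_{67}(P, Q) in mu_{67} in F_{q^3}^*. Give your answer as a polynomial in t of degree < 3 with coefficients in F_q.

e_{67} is bilinear + alternating on E[67], so e_{67}(37*P + 61*Q, 53*P + 33*Q) = e_{67}(P,Q)^(37*33-61*53).
So e_{67}(P,Q) = e_{67}(P',Q')^{33}, since 65*33 = 1 mod 67.
Run Miller on y^2=x^3+30599341049969*x+114841580434244 over F_{130258597906867}: ladder 1000011 (7 bits); e = f_P(D_Q)/f_Q(D_P).
Miller gives e_{67}(P',Q') = 24868952434220 + 72879915472968*t + 122833353902036*t^2 in F_{130258597906867^3}.
e_{67}(P,Q) = (24868952434220 + 72879915472968*t + 122833353902036*t^2)^{33} = 82147436385747 + 127223305134432*t + 36162317344132*t^2.

82147436385747 + 127223305134432*t + 36162317344132*t^2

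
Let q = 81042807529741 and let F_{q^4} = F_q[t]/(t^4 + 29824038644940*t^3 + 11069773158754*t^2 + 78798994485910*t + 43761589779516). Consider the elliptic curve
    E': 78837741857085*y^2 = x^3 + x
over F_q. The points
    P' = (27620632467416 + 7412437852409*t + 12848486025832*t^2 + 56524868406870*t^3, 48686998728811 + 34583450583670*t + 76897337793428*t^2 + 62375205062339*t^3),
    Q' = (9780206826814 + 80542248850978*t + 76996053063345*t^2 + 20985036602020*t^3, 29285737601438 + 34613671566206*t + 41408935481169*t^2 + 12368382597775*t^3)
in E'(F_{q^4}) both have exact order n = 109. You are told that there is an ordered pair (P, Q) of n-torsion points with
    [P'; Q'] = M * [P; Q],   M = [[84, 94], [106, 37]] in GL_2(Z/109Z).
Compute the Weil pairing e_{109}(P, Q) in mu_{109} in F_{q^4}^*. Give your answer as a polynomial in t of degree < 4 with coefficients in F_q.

75738633580822 + 80225522610729*t + 42903779424778*t^2 + 22481794530877*t^3

Since e_{109}(P,P)=e_{109}(Q,Q)=1 and e_{109}(Q,P)=e_{109}(P,Q)^{-1}, expanding e_{109}(84*P + 94*Q,106*P + 37*Q) leaves e(P,Q)^det(M).
So e_{109}(P,Q) = e_{109}(P',Q')^{10}, since 11*10 = 1 mod 109.
(x,y)|->(15357909321005x,15357909321005y) sends E' to y^2=x^3+48207234585929*x.
Miller loop for e_{109} over F_{81042807529741^4}: bits of 109 = 1101101; 6 double steps + 4 add steps, l/v at each.
The quotient is 29209033850652 + 27925181565085*t + 22960120230282*t^2 + 51704312513300*t^3.
Raise to 10: e(P,Q) = 75738633580822 + 80225522610729*t + 42903779424778*t^2 + 22481794530877*t^3 in mu_{109}.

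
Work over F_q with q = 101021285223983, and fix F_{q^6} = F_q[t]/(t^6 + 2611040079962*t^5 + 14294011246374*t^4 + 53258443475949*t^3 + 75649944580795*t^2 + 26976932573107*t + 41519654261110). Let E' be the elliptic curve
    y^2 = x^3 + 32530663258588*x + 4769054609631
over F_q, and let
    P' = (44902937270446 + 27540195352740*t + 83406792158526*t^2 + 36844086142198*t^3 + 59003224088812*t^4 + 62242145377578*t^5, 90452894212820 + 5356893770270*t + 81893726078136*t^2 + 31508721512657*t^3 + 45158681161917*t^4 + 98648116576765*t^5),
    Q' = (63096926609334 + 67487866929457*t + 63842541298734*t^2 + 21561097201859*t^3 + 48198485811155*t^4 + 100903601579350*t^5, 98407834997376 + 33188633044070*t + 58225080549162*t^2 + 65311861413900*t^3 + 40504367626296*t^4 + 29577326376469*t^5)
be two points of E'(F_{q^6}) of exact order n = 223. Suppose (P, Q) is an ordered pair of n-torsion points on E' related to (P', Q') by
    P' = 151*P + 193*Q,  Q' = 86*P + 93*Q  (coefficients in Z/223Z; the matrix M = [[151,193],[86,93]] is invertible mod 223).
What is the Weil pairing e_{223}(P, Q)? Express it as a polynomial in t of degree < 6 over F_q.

84056014259773 + 61465174270773*t + 69005041540548*t^2 + 83173649879582*t^3 + 52431093600137*t^4 + 34237471720257*t^5

Under M = [[151,193],[86,93]] in GL_2(Z/223), e_{223}(P',Q') = e_{223}(P,Q)^(151*93-193*86 mod 223).
Inverting 121 mod 223: 94. Thus e_{223}(P,Q) = e(P',Q')^{94}.
Double-and-add over 11011111: 8-1 doublings, 7-1 additions; each step l_{T,T}/v_{2T} or l_{T,P'}/v at Q'+S for random S.
f_P(D_Q)/f_Q(D_P) = 26242837138923 + 31981936125558*t + 26629598624575*t^2 + 46085870680808*t^3 + 40985744589091*t^4 + 5525448096676*t^5.
Raise to 94: e(P,Q) = 84056014259773 + 61465174270773*t + 69005041540548*t^2 + 83173649879582*t^3 + 52431093600137*t^4 + 34237471720257*t^5 in mu_{223}.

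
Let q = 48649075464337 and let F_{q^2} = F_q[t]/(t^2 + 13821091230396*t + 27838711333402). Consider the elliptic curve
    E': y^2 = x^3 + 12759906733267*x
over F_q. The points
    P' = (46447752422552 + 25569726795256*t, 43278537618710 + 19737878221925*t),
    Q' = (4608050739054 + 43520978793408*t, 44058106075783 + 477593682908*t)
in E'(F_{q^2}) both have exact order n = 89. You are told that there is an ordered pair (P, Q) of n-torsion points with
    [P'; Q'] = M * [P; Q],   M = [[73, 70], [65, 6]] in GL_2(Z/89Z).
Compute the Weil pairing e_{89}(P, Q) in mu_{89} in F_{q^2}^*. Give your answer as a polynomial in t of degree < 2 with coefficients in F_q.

22845056001438 + 31672511382396*t

Alternating bilinearity on E[89] (values in mu_{89} in F_{48649075464337^2}) gives e(P',Q') = e(P,Q)^det(M).
73*6 - 70*65 = -4112; reduced mod 89: det = 71, inverse 84.
Build f_{89,P'} and f_{89,Q'} via the 7-bit ladder of 89=1011001_2; evaluate at shifted divisors; quotient in F_{48649075464337^2}.
Miller gives e_{89}(P',Q') = 4223743484565 + 29380308070071*t in F_{48649075464337^2}.
(4223743484565 + 29380308070071*t)^{84} mod (48649075464337,f) = 22845056001438 + 31672511382396*t.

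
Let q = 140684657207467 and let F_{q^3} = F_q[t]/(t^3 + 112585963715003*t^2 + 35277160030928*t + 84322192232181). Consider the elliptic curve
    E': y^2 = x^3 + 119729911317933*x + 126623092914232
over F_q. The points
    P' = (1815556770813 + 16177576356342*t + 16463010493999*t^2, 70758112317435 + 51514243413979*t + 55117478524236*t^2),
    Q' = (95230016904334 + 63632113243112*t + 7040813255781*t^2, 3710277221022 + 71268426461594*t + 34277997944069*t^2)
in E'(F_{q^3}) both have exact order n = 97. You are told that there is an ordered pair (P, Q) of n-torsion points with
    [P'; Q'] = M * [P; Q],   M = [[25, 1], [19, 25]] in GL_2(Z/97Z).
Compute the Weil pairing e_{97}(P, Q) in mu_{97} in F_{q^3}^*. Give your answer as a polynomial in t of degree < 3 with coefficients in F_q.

Alternating bilinearity on E[97] (values in mu_{97} in F_{140684657207467^3}) gives e(P',Q') = e(P,Q)^det(M).
Hence e(P,Q) = e(P',Q')^{93} where 93 = 24^{-1} mod 97.
n = 97 = (1100001)_2 (7 bits, wt 3); accumulate f_{97,P'}(Q'+S)/f_{97,P'}(S) along the 6-step ladder.
The quotient is 27796760501437 + 79056317679517*t + 49571696201745*t^2.
e_{97}(P,Q) = (27796760501437 + 79056317679517*t + 49571696201745*t^2)^{93} = 53615914356992 + 72145288238529*t + 43633948638768*t^2.

53615914356992 + 72145288238529*t + 43633948638768*t^2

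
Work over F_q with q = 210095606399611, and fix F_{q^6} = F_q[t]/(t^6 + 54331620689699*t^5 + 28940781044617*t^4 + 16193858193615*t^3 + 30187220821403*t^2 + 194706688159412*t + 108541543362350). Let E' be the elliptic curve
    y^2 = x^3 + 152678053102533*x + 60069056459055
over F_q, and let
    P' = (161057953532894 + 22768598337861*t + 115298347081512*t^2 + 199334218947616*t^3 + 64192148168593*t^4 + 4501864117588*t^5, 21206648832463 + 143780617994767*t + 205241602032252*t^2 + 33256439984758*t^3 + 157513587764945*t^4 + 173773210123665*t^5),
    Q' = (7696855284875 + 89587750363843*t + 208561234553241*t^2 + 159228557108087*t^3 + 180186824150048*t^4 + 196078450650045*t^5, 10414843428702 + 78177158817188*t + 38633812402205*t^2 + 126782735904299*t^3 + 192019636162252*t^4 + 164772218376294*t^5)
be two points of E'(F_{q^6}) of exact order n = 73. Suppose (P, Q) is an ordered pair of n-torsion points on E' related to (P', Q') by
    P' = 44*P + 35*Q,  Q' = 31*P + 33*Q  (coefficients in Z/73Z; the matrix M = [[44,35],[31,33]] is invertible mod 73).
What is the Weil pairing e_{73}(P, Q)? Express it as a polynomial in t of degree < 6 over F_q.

161686020141670 + 21699022375737*t + 168503877950412*t^2 + 14071401414140*t^3 + 187767670795291*t^4 + 130482907808641*t^5

e_{73}(aP+bQ,cP+dQ) = e_{73}(P,Q)^(ad-bc); with (a,b,c,d)=(44,35,31,33) this gives the det-73 law.
Hence e(P,Q) = e(P',Q')^{37} where 37 = 2^{-1} mod 73.
Build f_{73,P'} and f_{73,Q'} via the 7-bit ladder of 73=1001001_2; evaluate at shifted divisors; quotient in F_{210095606399611^6}.
So e_{73}(P',Q') = 40467644904568 + 127894186152489*t + 29014729681787*t^2 + 152699275636331*t^3 + 79819679281110*t^4 + 41678398731233*t^5.
Hence e(P,Q) = 161686020141670 + 21699022375737*t + 168503877950412*t^2 + 14071401414140*t^3 + 187767670795291*t^4 + 130482907808641*t^5 in F_{210095606399611^6}^*.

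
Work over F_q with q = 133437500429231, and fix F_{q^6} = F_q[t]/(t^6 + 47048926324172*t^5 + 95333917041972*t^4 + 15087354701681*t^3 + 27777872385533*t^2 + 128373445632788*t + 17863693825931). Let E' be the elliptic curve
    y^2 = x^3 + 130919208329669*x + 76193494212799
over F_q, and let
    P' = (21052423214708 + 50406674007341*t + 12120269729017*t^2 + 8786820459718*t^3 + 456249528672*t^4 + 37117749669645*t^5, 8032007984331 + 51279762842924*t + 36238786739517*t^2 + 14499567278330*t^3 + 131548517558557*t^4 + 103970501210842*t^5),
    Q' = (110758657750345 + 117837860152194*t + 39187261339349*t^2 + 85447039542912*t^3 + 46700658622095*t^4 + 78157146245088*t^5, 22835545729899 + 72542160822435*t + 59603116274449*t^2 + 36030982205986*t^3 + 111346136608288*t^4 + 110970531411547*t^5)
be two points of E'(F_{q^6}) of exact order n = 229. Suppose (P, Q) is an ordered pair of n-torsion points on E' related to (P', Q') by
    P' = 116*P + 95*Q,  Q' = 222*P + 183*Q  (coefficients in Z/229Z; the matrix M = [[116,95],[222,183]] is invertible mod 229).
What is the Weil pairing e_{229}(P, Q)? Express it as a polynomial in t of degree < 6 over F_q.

114680453725040 + 75671897468148*t + 103725870767761*t^2 + 83499530947087*t^3 + 74926023020888*t^4 + 123332887566919*t^5

e_{229} is bilinear + alternating on E[229], so e_{229}(116*P + 95*Q, 222*P + 183*Q) = e_{229}(P,Q)^(116*183-95*222).
Hence e(P,Q) = e(P',Q')^{78} where 78 = 138^{-1} mod 229.
8-bit Miller (11100101) on E'/F_{133437500429231} with a'=130919208329669, b'=76193494212799: accumulate tangent/chord ratios at Q'+S and P'+S'.
The quotient is 48735115073298 + 54923856428432*t + 11645736840727*t^2 + 121462377469597*t^3 + 34964822257315*t^4 + 40826203807395*t^5.
Thus e_{229}(P,Q) = 114680453725040 + 75671897468148*t + 103725870767761*t^2 + 83499530947087*t^3 + 74926023020888*t^4 + 123332887566919*t^5.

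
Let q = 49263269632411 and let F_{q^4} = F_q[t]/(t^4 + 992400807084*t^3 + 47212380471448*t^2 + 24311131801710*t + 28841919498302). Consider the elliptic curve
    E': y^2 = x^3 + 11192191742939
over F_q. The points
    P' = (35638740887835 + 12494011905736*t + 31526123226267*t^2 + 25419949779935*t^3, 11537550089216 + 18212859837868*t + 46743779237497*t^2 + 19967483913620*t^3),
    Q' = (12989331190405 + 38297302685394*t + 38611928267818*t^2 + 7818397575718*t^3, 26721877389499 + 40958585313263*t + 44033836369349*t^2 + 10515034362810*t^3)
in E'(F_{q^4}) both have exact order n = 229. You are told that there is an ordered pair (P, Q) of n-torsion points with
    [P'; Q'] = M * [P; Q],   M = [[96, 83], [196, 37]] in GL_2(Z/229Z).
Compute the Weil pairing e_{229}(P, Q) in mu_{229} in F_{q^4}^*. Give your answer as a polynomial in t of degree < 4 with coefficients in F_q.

18815267797034 + 8286131452862*t + 31043176345386*t^2 + 43404248076264*t^3

The 229-Weil pairing on E[229] over F_{49263269632411} is alternating-bilinear: e_{229}(P',Q') = e_{229}(P,Q)^det(M).
det(M) mod 229 = 108; its inverse in (Z/229)^* is 176 (check: 108*176 mod 229 = 1).
Miller loop for e_{229} over F_{49263269632411^4}: bits of 229 = 11100101; 7 double steps + 4 add steps, l/v at each.
e_{229}(P',Q') = 27142806673808 + 13852820071186*t + 2709370465760*t^2 + 21875289099385*t^3.
e_{229}(P,Q) = (27142806673808 + 13852820071186*t + 2709370465760*t^2 + 21875289099385*t^3)^{176} = 18815267797034 + 8286131452862*t + 31043176345386*t^2 + 43404248076264*t^3.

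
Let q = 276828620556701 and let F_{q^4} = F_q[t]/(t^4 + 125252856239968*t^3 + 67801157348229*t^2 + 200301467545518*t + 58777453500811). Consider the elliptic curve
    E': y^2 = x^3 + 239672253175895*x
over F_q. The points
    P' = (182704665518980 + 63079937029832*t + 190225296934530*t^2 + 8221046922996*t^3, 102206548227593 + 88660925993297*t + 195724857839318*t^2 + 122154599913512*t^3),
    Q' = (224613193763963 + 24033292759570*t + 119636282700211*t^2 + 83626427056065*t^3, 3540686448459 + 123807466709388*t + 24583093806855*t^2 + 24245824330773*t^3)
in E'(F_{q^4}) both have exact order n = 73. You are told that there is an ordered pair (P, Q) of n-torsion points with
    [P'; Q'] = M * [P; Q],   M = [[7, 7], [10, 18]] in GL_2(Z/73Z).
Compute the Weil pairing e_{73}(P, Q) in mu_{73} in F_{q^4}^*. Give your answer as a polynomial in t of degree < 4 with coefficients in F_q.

The 73-Weil pairing on E[73] over F_{276828620556701} is alternating-bilinear: e_{73}(P',Q') = e_{73}(P,Q)^det(M).
So e_{73}(P,Q) = e_{73}(P',Q')^{30}, since 56*30 = 1 mod 73.
Double-and-add over 1001001: 7-1 doublings, 3-1 additions; each step l_{T,T}/v_{2T} or l_{T,P'}/v at Q'+S for random S.
So e_{73}(P',Q') = 74143505562086 + 219749018607635*t + 77164648697048*t^2 + 62355873978074*t^3.
Hence e(P,Q) = 190997271870332 + 103878483763038*t + 226363931832360*t^2 + 50689730131045*t^3 in F_{276828620556701^4}^*.

190997271870332 + 103878483763038*t + 226363931832360*t^2 + 50689730131045*t^3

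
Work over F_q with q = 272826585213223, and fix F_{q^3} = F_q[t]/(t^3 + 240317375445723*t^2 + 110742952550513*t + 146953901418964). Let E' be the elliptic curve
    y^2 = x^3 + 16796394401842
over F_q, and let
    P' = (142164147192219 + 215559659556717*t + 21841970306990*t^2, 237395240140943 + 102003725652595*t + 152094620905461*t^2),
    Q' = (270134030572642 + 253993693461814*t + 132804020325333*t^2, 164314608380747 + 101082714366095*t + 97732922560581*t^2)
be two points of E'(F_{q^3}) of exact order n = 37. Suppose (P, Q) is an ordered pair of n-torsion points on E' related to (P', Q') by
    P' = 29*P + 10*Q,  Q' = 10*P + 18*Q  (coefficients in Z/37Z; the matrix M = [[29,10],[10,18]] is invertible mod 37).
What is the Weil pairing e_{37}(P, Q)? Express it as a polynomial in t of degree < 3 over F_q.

Under M = [[29,10],[10,18]] in GL_2(Z/37), e_{37}(P',Q') = e_{37}(P,Q)^(29*18-10*10 mod 37).
Hence e(P,Q) = e(P',Q')^{5} where 5 = 15^{-1} mod 37.
Run Miller on y^2=x^3+16796394401842 over F_{272826585213223}: ladder 100101 (6 bits); e = f_P(D_Q)/f_Q(D_P).
Result: e(P',Q') = 271228329920317 + 36484950687974*t + 119728200463633*t^2.
Raise to 5: e(P,Q) = 164525903507434 + 209068923054187*t + 248675745963484*t^2 in mu_{37}.

164525903507434 + 209068923054187*t + 248675745963484*t^2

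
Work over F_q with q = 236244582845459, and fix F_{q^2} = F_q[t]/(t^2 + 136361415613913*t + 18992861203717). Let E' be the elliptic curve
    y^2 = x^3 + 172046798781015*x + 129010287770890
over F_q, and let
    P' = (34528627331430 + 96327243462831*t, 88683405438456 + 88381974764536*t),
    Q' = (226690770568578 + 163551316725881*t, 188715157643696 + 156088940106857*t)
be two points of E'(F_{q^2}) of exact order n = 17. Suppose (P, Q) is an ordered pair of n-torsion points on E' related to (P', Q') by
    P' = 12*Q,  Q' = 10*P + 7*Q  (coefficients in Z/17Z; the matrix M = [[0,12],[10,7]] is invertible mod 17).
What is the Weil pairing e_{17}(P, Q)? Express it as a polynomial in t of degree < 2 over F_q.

e_{17}(aP+bQ,cP+dQ) = e_{17}(P,Q)^(ad-bc); with (a,b,c,d)=(0,12,10,7) this gives the det-17 law.
det M = 0*7 - 12*10 = -120 = 16 (mod 17); 16^{-1} = 16 (mod 17).
5-bit Miller (10001) on E'/F_{236244582845459} with a'=172046798781015, b'=129010287770890: accumulate tangent/chord ratios at Q'+S and P'+S'.
Miller gives e_{17}(P',Q') = 181339214446732 + 98774137380284*t in F_{236244582845459^2}.
(181339214446732 + 98774137380284*t)^{16} mod (236244582845459,f) = 212173276029232 + 137470445465175*t.

212173276029232 + 137470445465175*t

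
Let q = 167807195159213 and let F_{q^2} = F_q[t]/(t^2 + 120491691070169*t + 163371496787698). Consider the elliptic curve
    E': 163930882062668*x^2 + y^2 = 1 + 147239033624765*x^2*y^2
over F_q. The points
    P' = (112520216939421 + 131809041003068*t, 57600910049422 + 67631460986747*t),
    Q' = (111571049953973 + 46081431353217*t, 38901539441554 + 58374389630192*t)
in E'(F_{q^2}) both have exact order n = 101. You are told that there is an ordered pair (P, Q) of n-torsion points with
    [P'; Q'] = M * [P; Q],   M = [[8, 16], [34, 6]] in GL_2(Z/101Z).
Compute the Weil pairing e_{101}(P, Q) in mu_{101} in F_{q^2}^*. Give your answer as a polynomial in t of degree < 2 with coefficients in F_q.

Alternating bilinearity on E[101] (values in mu_{101} in F_{167807195159213^2}) gives e(P',Q') = e(P,Q)^det(M).
Hence e(P,Q) = e(P',Q')^{45} where 45 = 9^{-1} mod 101.
Edwards->Montgomery: u=(1+y)/(1-y), v=u/x -> 18243936128544v^2=u^3+15862269792423u^2+u; then x_W=46124760899279u+79829518474441: y^2=x^3+69711821937284*x+1677443627697.
Miller loop for e_{101} over F_{167807195159213^2}: bits of 101 = 1100101; 6 double steps + 3 add steps, l/v at each.
Result: e(P',Q') = 135885139626814 + 150338627691370*t.
Raise to 45: e(P,Q) = 141552716811426 + 55543734942512*t in mu_{101}.

141552716811426 + 55543734942512*t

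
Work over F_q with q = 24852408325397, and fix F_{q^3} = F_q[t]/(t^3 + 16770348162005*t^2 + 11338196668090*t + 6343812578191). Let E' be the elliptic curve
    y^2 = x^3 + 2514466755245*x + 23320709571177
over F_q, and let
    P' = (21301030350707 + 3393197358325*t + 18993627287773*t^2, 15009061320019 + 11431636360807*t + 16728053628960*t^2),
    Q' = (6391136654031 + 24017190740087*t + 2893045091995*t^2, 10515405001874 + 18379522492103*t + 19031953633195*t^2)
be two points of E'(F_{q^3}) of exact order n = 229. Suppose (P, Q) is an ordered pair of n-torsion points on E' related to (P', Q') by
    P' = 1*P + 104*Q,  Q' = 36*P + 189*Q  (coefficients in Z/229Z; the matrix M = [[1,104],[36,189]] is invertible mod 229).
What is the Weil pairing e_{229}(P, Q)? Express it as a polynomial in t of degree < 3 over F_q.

20746895163277 + 11655913725141*t + 15275657500761*t^2

The 229-Weil pairing on E[229] over F_{24852408325397} is alternating-bilinear: e_{229}(P',Q') = e_{229}(P,Q)^det(M).
Hence e(P,Q) = e(P',Q')^{208} where 208 = 109^{-1} mod 229.
Run Miller on y^2=x^3+2514466755245*x+23320709571177 over F_{24852408325397}: ladder 11100101 (8 bits); e = f_P(D_Q)/f_Q(D_P).
f_P(D_Q)/f_Q(D_P) = 4585454375848 + 17704778379441*t + 15323579417525*t^2.
Finally e_{229}(P,Q) = 20746895163277 + 11655913725141*t + 15275657500761*t^2.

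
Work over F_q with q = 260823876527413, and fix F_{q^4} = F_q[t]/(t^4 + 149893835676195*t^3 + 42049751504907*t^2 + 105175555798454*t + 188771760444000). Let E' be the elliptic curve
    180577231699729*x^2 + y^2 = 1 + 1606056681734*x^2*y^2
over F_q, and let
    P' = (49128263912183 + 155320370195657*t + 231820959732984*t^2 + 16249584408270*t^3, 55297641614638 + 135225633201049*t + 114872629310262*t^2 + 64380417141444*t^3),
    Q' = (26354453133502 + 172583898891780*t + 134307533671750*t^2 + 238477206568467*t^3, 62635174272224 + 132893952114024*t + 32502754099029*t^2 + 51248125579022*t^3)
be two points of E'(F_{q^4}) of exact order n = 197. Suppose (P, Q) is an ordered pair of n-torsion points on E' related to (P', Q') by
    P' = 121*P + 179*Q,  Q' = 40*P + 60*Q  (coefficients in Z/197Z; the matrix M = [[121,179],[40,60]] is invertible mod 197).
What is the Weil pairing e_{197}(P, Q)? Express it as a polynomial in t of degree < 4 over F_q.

136144056521744 + 133541223140365*t + 79679870708609*t^2 + 40267327879619*t^3

e_{197}(aP+bQ,cP+dQ) = e_{197}(P,Q)^(ad-bc); with (a,b,c,d)=(121,179,40,60) this gives the det-197 law.
121*60 - 179*40 = 100; reduced mod 197: det = 100, inverse 132.
Edwards a_E,d_E -> Montgomery A=57384531992428,B=218922132210614 -> Weierstrass 4363300714364,174631403010065 via alpha=160775819660617,beta=109948762886352.
Miller loop for e_{197} over F_{260823876527413^4}: bits of 197 = 11000101; 7 double steps + 3 add steps, l/v at each.
f_P(D_Q)/f_Q(D_P) = 69537250213418 + 206650569836306*t + 32477841441866*t^2 + 202280197296116*t^3.
Hence e(P,Q) = 136144056521744 + 133541223140365*t + 79679870708609*t^2 + 40267327879619*t^3 in F_{260823876527413^4}^*.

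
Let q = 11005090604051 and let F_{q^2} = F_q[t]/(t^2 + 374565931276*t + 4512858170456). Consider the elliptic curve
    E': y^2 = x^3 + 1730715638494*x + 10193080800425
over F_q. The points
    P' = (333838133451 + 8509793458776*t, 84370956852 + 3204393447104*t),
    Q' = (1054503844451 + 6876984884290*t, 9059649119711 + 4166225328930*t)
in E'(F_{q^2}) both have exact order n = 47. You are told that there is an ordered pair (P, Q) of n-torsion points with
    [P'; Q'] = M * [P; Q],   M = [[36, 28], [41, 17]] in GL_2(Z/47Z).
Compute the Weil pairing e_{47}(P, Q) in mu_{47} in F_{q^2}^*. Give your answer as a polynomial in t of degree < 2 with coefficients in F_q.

1223902524669 + 1169946282660*t

e_{47}(aP+bQ,cP+dQ) = e_{47}(P,Q)^(ad-bc); with (a,b,c,d)=(36,28,41,17) this gives the det-47 law.
det(M) mod 47 = 28; its inverse in (Z/47)^* is 42 (check: 28*42 mod 47 = 1).
Miller loop for e_{47} over F_{11005090604051^2}: bits of 47 = 101111; 5 double steps + 4 add steps, l/v at each.
Miller gives e_{47}(P',Q') = 413176914349 + 5739813046369*t in F_{11005090604051^2}.
Thus e_{47}(P,Q) = 1223902524669 + 1169946282660*t.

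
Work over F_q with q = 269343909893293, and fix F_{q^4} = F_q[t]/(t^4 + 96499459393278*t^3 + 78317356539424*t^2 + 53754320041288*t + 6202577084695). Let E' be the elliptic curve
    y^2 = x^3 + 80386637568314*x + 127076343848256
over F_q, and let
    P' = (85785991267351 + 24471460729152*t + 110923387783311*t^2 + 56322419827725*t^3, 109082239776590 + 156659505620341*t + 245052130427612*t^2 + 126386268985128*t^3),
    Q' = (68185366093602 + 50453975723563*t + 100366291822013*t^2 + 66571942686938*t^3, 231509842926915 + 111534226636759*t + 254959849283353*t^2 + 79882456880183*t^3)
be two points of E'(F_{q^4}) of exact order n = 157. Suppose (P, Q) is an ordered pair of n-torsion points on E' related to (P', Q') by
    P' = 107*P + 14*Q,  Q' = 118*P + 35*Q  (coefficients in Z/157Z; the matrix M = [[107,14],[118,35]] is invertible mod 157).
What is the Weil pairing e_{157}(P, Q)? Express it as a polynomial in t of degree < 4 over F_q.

258403953922950 + 229321315491667*t + 168993014912958*t^2 + 124555211859797*t^3

Alternating bilinearity on E[157] (values in mu_{157} in F_{269343909893293^4}) gives e(P',Q') = e(P,Q)^det(M).
Inverting 52 mod 157: 154. Thus e_{157}(P,Q) = e(P',Q')^{154}.
8-bit Miller (10011101) on E'/F_{269343909893293} with a'=80386637568314, b'=127076343848256: accumulate tangent/chord ratios at Q'+S and P'+S'.
The quotient is 233705810548338 + 24686322922270*t + 175953253495390*t^2 + 20001872701723*t^3.
e_{157}(P,Q) = (233705810548338 + 24686322922270*t + 175953253495390*t^2 + 20001872701723*t^3)^{154} = 258403953922950 + 229321315491667*t + 168993014912958*t^2 + 124555211859797*t^3.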